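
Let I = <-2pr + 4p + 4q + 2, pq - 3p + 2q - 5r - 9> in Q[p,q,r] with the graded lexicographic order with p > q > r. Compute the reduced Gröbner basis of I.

The reduced Gröbner basis is the canonical form of the ideal for this ordering.

f_1 = -2pr + 4p + 4q + 2, LT = pr.
f_2 = pq - 3p + 2q - 5r - 9, LT = pq.

S(f_1,f_2): lcm = pqr. S = -2pq + 3pr - 2q^2 - 2qr + 5r^2 - q + 9r.
  leading term pq: subtract (-2)·f_2 from -2pq + 3pr - 2q^2 - 2qr + 5r^2 - q + 9r → 3pr - 2q^2 - 2qr + 5r^2 - 6p + 3q - r - 18
  leading term pr: subtract (-3/2)·f_1 from 3pr - 2q^2 - 2qr + 5r^2 - 6p + 3q - r - 18 → -2q^2 - 2qr + 5r^2 + 9q - r - 15
  leading term q^2: no divisor's leading term divides it; move -2q^2 to the remainder.
  leading term qr: no divisor's leading term divides it; move -2qr to the remainder.
  leading term r^2: no divisor's leading term divides it; move 5r^2 to the remainder.
  leading term q: no divisor's leading term divides it; move 9q to the remainder.
  leading term r: no divisor's leading term divides it; move -r to the remainder.
  leading term 1: no divisor's leading term divides it; move -15 to the remainder.
  remainder -2q^2 - 2qr + 5r^2 + 9q - r - 15 ≠ 0; add g_3 = -2q^2 - 2qr + 5r^2 + 9q - r - 15 to the basis.

The other S-polynomials (S(f_1,g_3), S(f_2,g_3)) all reduce to 0 modulo the current basis, so we have a Gröbner basis.

G = {pq - 3p + 2q - 5r - 9, pr - 2p - 2q - 1, q^2 + qr - 5/2r^2 - 9/2q + 1/2r + 15/2}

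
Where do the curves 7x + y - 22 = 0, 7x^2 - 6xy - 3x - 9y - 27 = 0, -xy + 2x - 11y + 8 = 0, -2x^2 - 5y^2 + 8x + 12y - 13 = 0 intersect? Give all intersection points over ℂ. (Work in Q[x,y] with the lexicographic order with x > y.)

{(3, 1)}

Compute a lex Gröbner basis by Buchberger's algorithm.
f_1 = 7x + y - 22, LT = x.
f_2 = 7x^2 - 6xy - 3x - 9y - 27, LT = x^2.
f_3 = -xy + 2x - 11y + 8, LT = xy.
f_4 = -2x^2 + 8x - 5y^2 + 12y - 13, LT = x^2.

S(f_1,f_2): lcm = x^2. S = xy - 19/7x + 9/7y + 27/7.
  leading term xy: subtract (1/7y)·f_1 from xy - 19/7x + 9/7y + 27/7 → -19/7x - 1/7y^2 + 31/7y + 27/7
  leading term x: subtract (-19/49)·f_1 from -19/7x - 1/7y^2 + 31/7y + 27/7 → -1/7y^2 + 236/49y - 229/49
  leading term y^2: no divisor's leading term divides it; move -1/7y^2 to the remainder.
  leading term y: no divisor's leading term divides it; move 236/49y to the remainder.
  leading term 1: no divisor's leading term divides it; move -229/49 to the remainder.
  remainder -1/7y^2 + 236/49y - 229/49 ≠ 0; add h_5 = -1/7y^2 + 236/49y - 229/49 to the basis.

S(f_1,f_3): lcm = xy. S = 2x + 1/7y^2 - 99/7y + 8.
  leading term x: subtract (2/7)·f_1 from 2x + 1/7y^2 - 99/7y + 8 → 1/7y^2 - 101/7y + 100/7
  leading term y^2: subtract (-1)·h_5 from 1/7y^2 - 101/7y + 100/7 → -471/49y + 471/49
  leading term y: no divisor's leading term divides it; move -471/49y to the remainder.
  leading term 1: no divisor's leading term divides it; move 471/49 to the remainder.
  remainder -471/49y + 471/49 ≠ 0; add h_6 = -471/49y + 471/49 to the basis.

The other S-polynomials (S(f_1,f_4), S(f_2,f_3), S(f_2,f_4), S(f_3,f_4), S(f_1,h_5), S(f_2,h_5), S(f_3,h_5), S(f_4,h_5), S(f_1,h_6), S(f_2,h_6), S(f_3,h_6), S(f_4,h_6), S(h_5,h_6)) all reduce to 0 modulo the current basis, so we have a Gröbner basis.
Inter-reduce: drop elements whose leading term is divisible by another's, tail-reduce, and make monic.
Reduced Gröbner basis: {x - 3, y - 1}.

From the last basis element, y - 1 = 0, so y takes values in {1}. Each choice, substituted upward through the basis, yields the corresponding point(s) of the solution set.
  y = 1: the earlier basis element becomes x - 3 = 0, giving x = 3 — point (3, 1).
Substituting each solution back into the original system confirms all equations vanish.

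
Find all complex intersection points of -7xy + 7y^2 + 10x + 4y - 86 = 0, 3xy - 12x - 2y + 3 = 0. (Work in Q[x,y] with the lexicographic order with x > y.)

Compute a lex Gröbner basis by Buchberger's algorithm.
f_1 = -7xy + 10x + 7y^2 + 4y - 86, LT = xy.
f_2 = 3xy - 12x - 2y + 3, LT = xy.

S(f_1,f_2): lcm = xy. S = 18/7x - y^2 + 2/21y + 79/7.
  leading term x: no divisor's leading term divides it; move 18/7x to the remainder.
  leading term y^2: no divisor's leading term divides it; move -y^2 to the remainder.
  leading term y: no divisor's leading term divides it; move 2/21y to the remainder.
  leading term 1: no divisor's leading term divides it; move 79/7 to the remainder.
  remainder 18/7x - y^2 + 2/21y + 79/7 ≠ 0; add h_3 = 18/7x - y^2 + 2/21y + 79/7 to the basis.

S(f_1,h_3): lcm = xy. S = -10/7x + 7/18y^3 - 28/27y^2 - 625/126y + 86/7.
  leading term x: subtract (-5/9)·h_3 from -10/7x + 7/18y^3 - 28/27y^2 - 625/126y + 86/7 → 7/18y^3 - 43/27y^2 - 265/54y + 167/9
  leading term y^3: no divisor's leading term divides it; move 7/18y^3 to the remainder.
  leading term y^2: no divisor's leading term divides it; move -43/27y^2 to the remainder.
  leading term y: no divisor's leading term divides it; move -265/54y to the remainder.
  leading term 1: no divisor's leading term divides it; move 167/9 to the remainder.
  remainder 7/18y^3 - 43/27y^2 - 265/54y + 167/9 ≠ 0; add h_4 = 7/18y^3 - 43/27y^2 - 265/54y + 167/9 to the basis.

The other S-polynomials (S(f_2,h_3), S(f_1,h_4), S(f_2,h_4), S(h_3,h_4)) all reduce to 0 modulo the current basis, so we have a Gröbner basis.
Inter-reduce: drop elements whose leading term is divisible by another's, tail-reduce, and make monic.
Reduced Gröbner basis: {x - 7/18y^2 + 1/27y + 79/18, y^3 - 86/21y^2 - 265/21y + 334/7}.

From the last basis element, y^3 - 86/21y^2 - 265/21y + 334/7 = 0, so y takes values in {3, 23/42 - sqrt(28585)/42, 23/42 + sqrt(28585)/42}. Each choice, substituted upward through the basis, yields the corresponding point(s) of the solution set.
  y = 3: the earlier basis element becomes x + 1 = 0, giving x = -1 — point (-1, 3).
  y = 23/42 - sqrt(28585)/42: the earlier basis element becomes x - 217/108 + sqrt(28585)/108 = 0, giving x = 217/108 - sqrt(28585)/108 — point (217/108 - sqrt(28585)/108, 23/42 - sqrt(28585)/42).
  y = 23/42 + sqrt(28585)/42: the earlier basis element becomes x - 217/108 - sqrt(28585)/108 = 0, giving x = sqrt(28585)/108 + 217/108 — point (sqrt(28585)/108 + 217/108, 23/42 + sqrt(28585)/42).
Each listed point satisfies every original equation (direct substitution).

{(-1, 3), (217/108 - sqrt(28585)/108, 23/42 - sqrt(28585)/42), (sqrt(28585)/108 + 217/108, 23/42 + sqrt(28585)/42)}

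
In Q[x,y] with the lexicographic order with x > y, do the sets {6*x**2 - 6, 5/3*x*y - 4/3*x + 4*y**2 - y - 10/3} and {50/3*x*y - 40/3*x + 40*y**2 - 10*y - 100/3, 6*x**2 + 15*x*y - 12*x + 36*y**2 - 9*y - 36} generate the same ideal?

Since reduced Gröbner bases are canonical representatives of ideals under a given ordering, it suffices to compute and compare them.
Buchberger on the first generating set:
f_1 = 6*x**2 - 6, LT = x**2.
f_2 = 5/3*x*y - 4/3*x + 4*y**2 - y - 10/3, LT = x*y.

S(f_1,f_2): lcm = x**2*y. S = 4/5*x**2 - 12/5*x*y**2 + 3/5*x*y + 2*x - y.
  leading term x**2: subtract (2/15)·f_1 from 4/5*x**2 - 12/5*x*y**2 + 3/5*x*y + 2*x - y → -12/5*x*y**2 + 3/5*x*y + 2*x - y + 4/5
  leading term x*y**2: subtract (-36/25*y)·f_2 from -12/5*x*y**2 + 3/5*x*y + 2*x - y + 4/5 → -33/25*x*y + 2*x + 144/25*y**3 - 36/25*y**2 - 29/5*y + 4/5
  leading term x*y: subtract (-99/125)·f_2 from -33/25*x*y + 2*x + 144/25*y**3 - 36/25*y**2 - 29/5*y + 4/5 → 118/125*x + 144/25*y**3 + 216/125*y**2 - 824/125*y - 46/25
  leading term x: no divisor's leading term divides it; move 118/125*x to the remainder.
  leading term y**3: no divisor's leading term divides it; move 144/25*y**3 to the remainder.
  leading term y**2: no divisor's leading term divides it; move 216/125*y**2 to the remainder.
  leading term y: no divisor's leading term divides it; move -824/125*y to the remainder.
  leading term 1: no divisor's leading term divides it; move -46/25 to the remainder.
  remainder 118/125*x + 144/25*y**3 + 216/125*y**2 - 824/125*y - 46/25 ≠ 0; add g_3 = 118/125*x + 144/25*y**3 + 216/125*y**2 - 824/125*y - 46/25 to the basis.

S(f_1,g_3): lcm = x**2. S = -360/59*x*y**3 - 108/59*x*y**2 + 412/59*x*y + 115/59*x - 1.
  leading term x*y**3: subtract (-216/59*y**2)·f_2 from -360/59*x*y**3 - 108/59*x*y**2 + 412/59*x*y + 115/59*x - 1 → -396/59*x*y**2 + 412/59*x*y + 115/59*x + 864/59*y**4 - 216/59*y**3 - 720/59*y**2 - 1
  leading term x*y**2: subtract (-1188/295*y)·f_2 from -396/59*x*y**2 + 412/59*x*y + 115/59*x + 864/59*y**4 - 216/59*y**3 - 720/59*y**2 - 1 → 476/295*x*y + 115/59*x + 864/59*y**4 + 3672/295*y**3 - 4788/295*y**2 - 792/59*y - 1
  leading term x*y: subtract (1428/1475)·f_2 from 476/295*x*y + 115/59*x + 864/59*y**4 + 3672/295*y**3 - 4788/295*y**2 - 792/59*y - 1 → 81/25*x + 864/59*y**4 + 3672/295*y**3 - 29652/1475*y**2 - 18372/1475*y + 657/295
  leading term x: subtract (405/118)·g_3 from 81/25*x + 864/59*y**4 + 3672/295*y**3 - 29652/1475*y**2 - 18372/1475*y + 657/295 → 864/59*y**4 - 432/59*y**3 - 1536/59*y**2 + 600/59*y + 504/59
  leading term y**4: no divisor's leading term divides it; move 864/59*y**4 to the remainder.
  leading term y**3: no divisor's leading term divides it; move -432/59*y**3 to the remainder.
  leading term y**2: no divisor's leading term divides it; move -1536/59*y**2 to the remainder.
  leading term y: no divisor's leading term divides it; move 600/59*y to the remainder.
  leading term 1: no divisor's leading term divides it; move 504/59 to the remainder.
  remainder 864/59*y**4 - 432/59*y**3 - 1536/59*y**2 + 600/59*y + 504/59 ≠ 0; add g_4 = 864/59*y**4 - 432/59*y**3 - 1536/59*y**2 + 600/59*y + 504/59 to the basis.

The other S-polynomials (S(f_2,g_3), S(f_1,g_4), S(f_2,g_4), S(g_3,g_4)) all reduce to 0 modulo the current basis, so we have a Gröbner basis.
Inter-reduce: drop elements whose leading term is divisible by another's, tail-reduce, and make monic.
Reduced Gröbner basis: {x + 360/59*y**3 + 108/59*y**2 - 412/59*y - 115/59, y**4 - 1/2*y**3 - 16/9*y**2 + 25/36*y + 7/12}.

Buchberger on the second generating set:
h_1 = 50/3*x*y - 40/3*x + 40*y**2 - 10*y - 100/3, LT = x*y.
h_2 = 6*x**2 + 15*x*y - 12*x + 36*y**2 - 9*y - 36, LT = x**2.

S(h_1,h_2): lcm = x**2*y. S = -4/5*x**2 - 1/10*x*y**2 + 7/5*x*y - 2*x - 6*y**3 + 3/2*y**2 + 6*y.
  leading term x**2: subtract (-2/15)·h_2 from -4/5*x**2 - 1/10*x*y**2 + 7/5*x*y - 2*x - 6*y**3 + 3/2*y**2 + 6*y → -1/10*x*y**2 + 17/5*x*y - 18/5*x - 6*y**3 + 63/10*y**2 + 24/5*y - 24/5
  leading term x*y**2: subtract (-3/500*y)·h_1 from -1/10*x*y**2 + 17/5*x*y - 18/5*x - 6*y**3 + 63/10*y**2 + 24/5*y - 24/5 → 83/25*x*y - 18/5*x - 144/25*y**3 + 156/25*y**2 + 23/5*y - 24/5
  leading term x*y: subtract (249/1250)·h_1 from 83/25*x*y - 18/5*x - 144/25*y**3 + 156/25*y**2 + 23/5*y - 24/5 → -118/125*x - 144/25*y**3 - 216/125*y**2 + 824/125*y + 46/25
  leading term x: no divisor's leading term divides it; move -118/125*x to the remainder.
  leading term y**3: no divisor's leading term divides it; move -144/25*y**3 to the remainder.
  leading term y**2: no divisor's leading term divides it; move -216/125*y**2 to the remainder.
  leading term y: no divisor's leading term divides it; move 824/125*y to the remainder.
  leading term 1: no divisor's leading term divides it; move 46/25 to the remainder.
  remainder -118/125*x - 144/25*y**3 - 216/125*y**2 + 824/125*y + 46/25 ≠ 0; add k_3 = -118/125*x - 144/25*y**3 - 216/125*y**2 + 824/125*y + 46/25 to the basis.

S(h_1,k_3): lcm = x*y. S = -4/5*x - 360/59*y**4 - 108/59*y**3 + 2768/295*y**2 + 398/295*y - 2.
  leading term x: subtract (50/59)·k_3 from -4/5*x - 360/59*y**4 - 108/59*y**3 + 2768/295*y**2 + 398/295*y - 2 → -360/59*y**4 + 180/59*y**3 + 640/59*y**2 - 250/59*y - 210/59
  leading term y**4: no divisor's leading term divides it; move -360/59*y**4 to the remainder.
  leading term y**3: no divisor's leading term divides it; move 180/59*y**3 to the remainder.
  leading term y**2: no divisor's leading term divides it; move 640/59*y**2 to the remainder.
  leading term y: no divisor's leading term divides it; move -250/59*y to the remainder.
  leading term 1: no divisor's leading term divides it; move -210/59 to the remainder.
  remainder -360/59*y**4 + 180/59*y**3 + 640/59*y**2 - 250/59*y - 210/59 ≠ 0; add k_4 = -360/59*y**4 + 180/59*y**3 + 640/59*y**2 - 250/59*y - 210/59 to the basis.

The other S-polynomials (S(h_2,k_3), S(h_1,k_4), S(h_2,k_4), S(k_3,k_4)) all reduce to 0 modulo the current basis, so we have a Gröbner basis.
Inter-reduce: drop elements whose leading term is divisible by another's, tail-reduce, and make monic.
Reduced Gröbner basis: {x + 360/59*y**3 + 108/59*y**2 - 412/59*y - 115/59, y**4 - 1/2*y**3 - 16/9*y**2 + 25/36*y + 7/12}.

The two bases agree; hence the ideals are identical.

Yes, the ideals are equal.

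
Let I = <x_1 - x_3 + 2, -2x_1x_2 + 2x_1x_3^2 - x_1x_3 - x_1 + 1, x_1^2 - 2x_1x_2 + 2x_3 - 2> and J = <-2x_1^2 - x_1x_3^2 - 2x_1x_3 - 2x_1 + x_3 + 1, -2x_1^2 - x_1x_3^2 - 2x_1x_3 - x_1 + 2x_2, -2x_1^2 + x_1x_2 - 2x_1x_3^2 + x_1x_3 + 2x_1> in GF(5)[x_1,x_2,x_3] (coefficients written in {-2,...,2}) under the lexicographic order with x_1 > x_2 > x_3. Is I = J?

No, the ideals differ.

Two ideals are equal iff their reduced Gröbner bases coincide (the reduced basis is unique for a fixed ordering).
Buchberger on the first generating set:
f_1 = x_1 - x_3 + 2, LT = x_1.
f_2 = -2x_1x_2 + 2x_1x_3^2 - x_1x_3 - x_1 + 1, LT = x_1x_2.
f_3 = x_1^2 - 2x_1x_2 + 2x_3 - 2, LT = x_1^2.

S(f_1,f_2): lcm = x_1x_2. S = x_1x_3^2 + 2x_1x_3 + 2x_1 - x_2x_3 + 2x_2 - 2.
  reduce S modulo (f_1, f_2, f_3):
  remainder -x_2x_3 + 2x_2 + x_3^3 - 2x_3 - 1 ≠ 0; add g_4 = -x_2x_3 + 2x_2 + x_3^3 - 2x_3 - 1 to the basis.

S(f_1,f_3): lcm = x_1^2. S = 2x_1x_2 - x_1x_3 + 2x_1 - 2x_3 + 2.
  reduce S modulo (f_1, f_2, f_3, g_4):
  remainder 2x_3^3 - x_3^2 - 2x_3 + 1 ≠ 0; add g_5 = 2x_3^3 - x_3^2 - 2x_3 + 1 to the basis.

S(f_2,f_3): lcm = x_1^2x_2. S = -x_1^2x_3^2 - 2x_1^2x_3 - 2x_1^2 + 2x_1x_2^2 + 2x_1 - 2x_2x_3 + 2x_2.
  reduce S modulo (f_1, f_2, f_3, g_4, g_5):
  remainder -x_2 + 2x_3^2 + x_3 - 1 ≠ 0; add g_6 = -x_2 + 2x_3^2 + x_3 - 1 to the basis.

The other S-polynomials (S(f_1,g_4), S(f_2,g_4), S(f_3,g_4), S(f_1,g_5), S(f_2,g_5), S(f_3,g_5), S(g_4,g_5), S(f_1,g_6), S(f_2,g_6), S(f_3,g_6), S(g_4,g_6), S(g_5,g_6)) all reduce to 0 modulo the current basis, so we have a Gröbner basis.
Inter-reduce: drop elements whose leading term is divisible by another's, tail-reduce, and make monic.
Reduced Gröbner basis: {x_1 - x_3 + 2, x_2 - 2x_3^2 - x_3 + 1, x_3^3 + 2x_3^2 - x_3 - 2}.

Buchberger on the second generating set:
h_1 = -2x_1^2 - x_1x_3^2 - 2x_1x_3 - 2x_1 + x_3 + 1, LT = x_1^2.
h_2 = -2x_1^2 - x_1x_3^2 - 2x_1x_3 - x_1 + 2x_2, LT = x_1^2.
h_3 = -2x_1^2 + x_1x_2 - 2x_1x_3^2 + x_1x_3 + 2x_1, LT = x_1^2.

S(h_1,h_2): lcm = x_1^2. S = -2x_1 + x_2 + 2x_3 + 2.
  reduce S modulo (h_1, h_2, h_3):
  remainder -2x_1 + x_2 + 2x_3 + 2 ≠ 0; add k_4 = -2x_1 + x_2 + 2x_3 + 2 to the basis.

S(h_1,h_3): lcm = x_1^2. S = -2x_1x_2 + 2x_1x_3^2 - x_1x_3 + 2x_1 + 2x_3 + 2.
  reduce S modulo (h_1, h_2, h_3, k_4):
  remainder -x_2^2 + x_2x_3^2 - x_2 + 2x_3^3 + x_3^2 - 2x_3 - 1 ≠ 0; add k_5 = -x_2^2 + x_2x_3^2 - x_2 + 2x_3^3 + x_3^2 - 2x_3 - 1 to the basis.

S(h_1,k_4): lcm = x_1^2. S = -2x_1x_2 - 2x_1x_3^2 + 2x_1x_3 + 2x_1 + 2x_3 + 2.
  reduce S modulo (h_1, h_2, h_3, k_4, k_5):
  remainder -2x_2x_3^2 - x_2x_3 + x_3^3 - x_3^2 - 2x_3 ≠ 0; add k_6 = -2x_2x_3^2 - x_2x_3 + x_3^3 - x_3^2 - 2x_3 to the basis.

S(k_5,k_6): lcm = x_2^2x_3^2. S = 2x_2^2x_3 - x_2x_3^4 - 2x_2x_3^3 - 2x_2x_3^2 - x_2x_3 - 2x_3^5 - x_3^4 + 2x_3^3 + x_3^2.
  reduce S modulo (h_1, h_2, h_3, k_4, k_5, k_6):
  remainder -2x_3^3 + 2x_3^2 - x_3 ≠ 0; add k_7 = -2x_3^3 + 2x_3^2 - x_3 to the basis.

The other S-polynomials (S(h_2,h_3), S(h_2,k_4), S(h_3,k_4), S(h_1,k_5), S(h_2,k_5), S(h_3,k_5), S(k_4,k_5), S(h_1,k_6), S(h_2,k_6), S(h_3,k_6), S(k_4,k_6), S(h_1,k_7), S(h_2,k_7), S(h_3,k_7), S(k_4,k_7), S(k_5,k_7), S(k_6,k_7)) all reduce to 0 modulo the current basis, so we have a Gröbner basis.
Inter-reduce: drop elements whose leading term is divisible by another's, tail-reduce, and make monic.
Reduced Gröbner basis: {x_1 + 2x_2 - x_3 - 1, x_2^2 - 2x_2x_3 + x_2 + 2x_3^2 - 2x_3 + 1, x_2x_3^2 - 2x_2x_3, x_3^3 - x_3^2 - 2x_3}.

The bases are distinct; the ideals are different.
The choice of monomial ordering does not affect the verdict — as long as both bases are computed under the same ordering, their equality decides ideal equality.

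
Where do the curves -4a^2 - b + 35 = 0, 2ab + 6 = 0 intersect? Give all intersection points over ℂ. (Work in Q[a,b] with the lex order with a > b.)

{(3, -1), (-3/2 - sqrt(2), 18 - 12*sqrt(2)), (-3/2 + sqrt(2), 12*sqrt(2) + 18)}

Compute a lex Gröbner basis by Buchberger's algorithm.
f_1 = -4a^2 - b + 35, LT = a^2.
f_2 = 2ab + 6, LT = ab.

S(f_1,f_2): lcm = a^2b. S = -3a + 1/4b^2 - 35/4b.
  leading term a: no divisor's leading term divides it; move -3a to the remainder.
  leading term b^2: no divisor's leading term divides it; move 1/4b^2 to the remainder.
  leading term b: no divisor's leading term divides it; move -35/4b to the remainder.
  remainder -3a + 1/4b^2 - 35/4b ≠ 0; add h_3 = -3a + 1/4b^2 - 35/4b to the basis.

S(f_1,h_3): lcm = a^2. S = 1/12ab^2 - 35/12ab + 1/4b - 35/4.
  leading term ab^2: subtract (1/24b)·f_2 from 1/12ab^2 - 35/12ab + 1/4b - 35/4 → -35/12ab - 35/4
  leading term ab: subtract (-35/24)·f_2 from -35/12ab - 35/4 → 0
  remainder 0.

S(f_2,h_3): lcm = ab. S = 1/12b^3 - 35/12b^2 + 3.
  leading term b^3: no divisor's leading term divides it; move 1/12b^3 to the remainder.
  leading term b^2: no divisor's leading term divides it; move -35/12b^2 to the remainder.
  leading term 1: no divisor's leading term divides it; move 3 to the remainder.
  remainder 1/12b^3 - 35/12b^2 + 3 ≠ 0; add h_4 = 1/12b^3 - 35/12b^2 + 3 to the basis.

S(f_1,h_4): leading monomials are coprime, so the S-polynomial reduces to 0 (Buchberger's first criterion).
S(f_2,h_4): lcm = ab^3. S = 35ab^2 - 36a + 3b^2.
  leading term ab^2: subtract (35/2b)·f_2 from 35ab^2 - 36a + 3b^2 → -36a + 3b^2 - 105b
  leading term a: subtract (12)·h_3 from -36a + 3b^2 - 105b → 0
  remainder 0.

S(h_3,h_4): leading monomials are coprime, so the S-polynomial reduces to 0 (Buchberger's first criterion).
Every S-polynomial of the final basis reduces to 0, so we have a Gröbner basis.
Inter-reduce: drop elements whose leading term is divisible by another's, tail-reduce, and make monic.
Reduced Gröbner basis: {a - 1/12b^2 + 35/12b, b^3 - 35b^2 + 36}.

Elimination: the polynomial b^3 - 35b^2 + 36 lies in the elimination ideal for b, so b ∈ {-1, 18 - 12*sqrt(2), 12*sqrt(2) + 18}. For each such b, the remaining basis elements (now univariate) give the rest of the solution.
  b = -1: the earlier basis element becomes a - 3 = 0, giving a = 3 — point (3, -1).
  b = 18 - 12*sqrt(2): the earlier basis element becomes a + sqrt(2) + 3/2 = 0, giving a = -3/2 - sqrt(2) — point (-3/2 - sqrt(2), 18 - 12*sqrt(2)).
  b = 12*sqrt(2) + 18: the earlier basis element becomes a - sqrt(2) + 3/2 = 0, giving a = -3/2 + sqrt(2) — point (-3/2 + sqrt(2), 12*sqrt(2) + 18).
Each listed point satisfies every original equation (direct substitution).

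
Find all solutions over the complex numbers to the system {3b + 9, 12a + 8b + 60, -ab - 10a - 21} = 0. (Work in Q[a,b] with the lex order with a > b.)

Compute a lex Gröbner basis by Buchberger's algorithm.
f_1 = 3b + 9, LT = b.
f_2 = 12a + 8b + 60, LT = a.
f_3 = -ab - 10a - 21, LT = ab.

The S-polynomials (S(f_1,f_2), S(f_1,f_3), S(f_2,f_3)) all reduce to 0 modulo the current basis, so we have a Gröbner basis.
Inter-reduce: drop elements whose leading term is divisible by another's, tail-reduce, and make monic.
Reduced Gröbner basis: {a + 3, b + 3}.

The lex basis is triangular: the last element involves only b. Solving b + 3 = 0 gives b ∈ {-3}; substituting each value into the earlier elements determines the remaining variables.
  b = -3: the earlier basis element becomes a + 3 = 0, giving a = -3 — point (-3, -3).

{(-3, -3)}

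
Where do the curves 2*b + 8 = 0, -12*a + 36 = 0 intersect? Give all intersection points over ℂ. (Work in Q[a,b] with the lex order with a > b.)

{(3, -4)}

Compute a lex Gröbner basis by Buchberger's algorithm.
f_1 = 2*b + 8, LT = b.
f_2 = -12*a + 36, LT = a.

S(f_1,f_2): leading monomials are coprime, so the S-polynomial reduces to 0 (Buchberger's first criterion).
Every S-polynomial of the final basis reduces to 0, so we have a Gröbner basis.
Inter-reduce: drop elements whose leading term is divisible by another's, tail-reduce, and make monic.
Reduced Gröbner basis: {a - 3, b + 4}.

Since the basis is lex-ordered, b + 4 is univariate in b. Its roots are {-4}. Back-substituting each root into the other basis elements fixes the other coordinates.
  b = -4: the earlier basis element becomes a - 3 = 0, giving a = 3 — point (3, -4).
Check: every point annihilates each of the original generators.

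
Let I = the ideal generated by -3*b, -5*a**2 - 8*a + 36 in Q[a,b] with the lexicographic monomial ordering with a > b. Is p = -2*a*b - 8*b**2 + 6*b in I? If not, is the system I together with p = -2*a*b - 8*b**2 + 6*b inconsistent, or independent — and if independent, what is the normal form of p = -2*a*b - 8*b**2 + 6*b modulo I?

First compute the reduced Gröbner basis of I by Buchberger's algorithm.
f_1 = -3*b, LT = b.
f_2 = -5*a**2 - 8*a + 36, LT = a**2.

S(f_1,f_2): leading monomials are coprime, so the S-polynomial reduces to 0 (Buchberger's first criterion).
Every S-polynomial of the final basis reduces to 0, so we have a Gröbner basis.
Inter-reduce: drop elements whose leading term is divisible by another's, tail-reduce, and make monic.
Reduced Gröbner basis: {a**2 + 8/5*a - 36/5, b}.
Label its elements g_1 = a**2 + 8/5*a - 36/5, g_2 = b.

Reduce p = -2*a*b - 8*b**2 + 6*b modulo G:
  leading term a*b: subtract (-2*a)·g_2 from -2*a*b - 8*b**2 + 6*b → -8*b**2 + 6*b
  leading term b**2: subtract (-8*b)·g_2 from -8*b**2 + 6*b → 6*b
  leading term b: subtract (6)·g_2 from 6*b → 0
  normal form = 0.
Since the normal form is 0, p ∈ I.

The remainder on division by a Gröbner basis is unique — it is the normal form.

-2*a*b - 8*b**2 + 6*b lies in I (it reduces to 0).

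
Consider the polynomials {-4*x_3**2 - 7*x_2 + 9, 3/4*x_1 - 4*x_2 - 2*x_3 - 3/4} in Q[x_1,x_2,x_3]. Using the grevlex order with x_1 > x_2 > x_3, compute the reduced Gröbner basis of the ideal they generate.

f_1 = -4*x_3**2 - 7*x_2 + 9, LT = x_3**2.
f_2 = 3/4*x_1 - 4*x_2 - 2*x_3 - 3/4, LT = x_1.

The S-polynomials (S(f_1,f_2)) all reduce to 0 modulo the current basis, so we have a Gröbner basis.

G = {x_3**2 + 7/4*x_2 - 9/4, x_1 - 16/3*x_2 - 8/3*x_3 - 1}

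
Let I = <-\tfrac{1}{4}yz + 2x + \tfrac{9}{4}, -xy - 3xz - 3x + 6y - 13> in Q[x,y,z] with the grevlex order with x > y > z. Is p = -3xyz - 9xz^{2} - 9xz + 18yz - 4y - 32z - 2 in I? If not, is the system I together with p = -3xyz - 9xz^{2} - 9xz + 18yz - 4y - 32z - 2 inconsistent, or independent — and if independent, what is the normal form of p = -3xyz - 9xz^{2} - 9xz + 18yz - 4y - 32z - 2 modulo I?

-3xyz - 9xz^{2} - 9xz + 18yz - 4y - 32z - 2 is independent of I; its normal form modulo I is -4y + 7z - 2.

First compute the reduced Gröbner basis of I by Buchberger's algorithm.
f_1 = -\tfrac{1}{4}yz + 2x + \tfrac{9}{4}, LT = yz.
f_2 = -xy - 3xz - 3x + 6y - 13, LT = xy.

S(f_1,f_2): lcm = xyz. S = -3xz^{2} - 8x^{2} - 3xz + 6yz - 9x - 13z.
  reduce S modulo (f_1, f_2):
  remainder -3xz^{2} - 8x^{2} - 3xz + 39x - 13z + 54 ≠ 0; add h_3 = -3xz^{2} - 8x^{2} - 3xz + 39x - 13z + 54 to the basis.

The other S-polynomials (S(f_1,h_3), S(f_2,h_3)) all reduce to 0 modulo the current basis, so we have a Gröbner basis.
Inter-reduce: drop elements whose leading term is divisible by another's, tail-reduce, and make monic.
Reduced Gröbner basis: {xz^{2} + \tfrac{8}{3}x^{2} + xz - 13x + \tfrac{13}{3}z - 18, xy + 3xz + 3x - 6y + 13, yz - 8x - 9}.
Label its elements g_1 = xz^{2} + \tfrac{8}{3}x^{2} + xz - 13x + \tfrac{13}{3}z - 18, g_2 = xy + 3xz + 3x - 6y + 13, g_3 = yz - 8x - 9.

Reduce p = -3xyz - 9xz^{2} - 9xz + 18yz - 4y - 32z - 2 modulo G:
  leading term xyz: subtract (-3z)·g_2 from -3xyz - 9xz^{2} - 9xz + 18yz - 4y - 32z - 2 → -4y + 7z - 2
  leading term y: no divisor's leading term divides it; move -4y to the remainder.
  leading term z: no divisor's leading term divides it; move 7z to the remainder.
  leading term 1: no divisor's leading term divides it; move -2 to the remainder.
  normal form = -4y + 7z - 2.
The normal form is nonzero, so p ∉ I. Since p minus its normal form lies in I, I + (p) = I + (r) where r = -4y + 7z - 2; decide whether this ideal is the whole ring.
Run Buchberger on G together with r (pairs among the g_i already reduce to 0 since G is a Gröbner basis):
g_1 = xz^{2} + \tfrac{8}{3}x^{2} + xz - 13x + \tfrac{13}{3}z - 18, LT = xz^{2}.
g_2 = xy + 3xz + 3x - 6y + 13, LT = xy.
g_3 = yz - 8x - 9, LT = yz.
r = -4y + 7z - 2, LT = y.

S(g_2,r): lcm = xy. S = \tfrac{19}{4}xz + \tfrac{5}{2}x - 6y + 13.
  reduce S modulo (g_1, g_2, g_3, r):
  remainder \tfrac{19}{4}xz + \tfrac{5}{2}x - \tfrac{21}{2}z + 16 ≠ 0; add m_5 = \tfrac{19}{4}xz + \tfrac{5}{2}x - \tfrac{21}{2}z + 16 to the basis.

S(g_3,r): lcm = yz. S = \tfrac{7}{4}z^{2} - 8x - \tfrac{1}{2}z - 9.
  reduce S modulo (g_1, g_2, g_3, r, m_5):
  remainder \tfrac{7}{4}z^{2} - 8x - \tfrac{1}{2}z - 9 ≠ 0; add m_6 = \tfrac{7}{4}z^{2} - 8x - \tfrac{1}{2}z - 9 to the basis.

S(g_1,m_5): lcm = xz^{2}. S = \tfrac{8}{3}x^{2} + \tfrac{9}{19}xz + \tfrac{42}{19}z^{2} - 13x + \tfrac{55}{57}z - 18.
  reduce S modulo (g_1, g_2, g_3, r, m_5, m_6):
  remainder \tfrac{8}{3}x^{2} - \tfrac{1135}{361}x + \tfrac{2863}{1083}z - \tfrac{2970}{361} ≠ 0; add m_7 = \tfrac{8}{3}x^{2} - \tfrac{1135}{361}x + \tfrac{2863}{1083}z - \tfrac{2970}{361} to the basis.

The other S-polynomials (S(g_1,g_2), S(g_1,g_3), S(g_1,r), S(g_2,g_3), S(g_2,m_5), S(g_3,m_5), S(r,m_5), S(g_1,m_6), S(g_2,m_6), S(g_3,m_6), S(r,m_6), S(m_5,m_6), S(g_1,m_7), S(g_2,m_7), S(g_3,m_7), S(r,m_7), S(m_5,m_7), S(m_6,m_7)) all reduce to 0 modulo the current basis, so we have a Gröbner basis.
Inter-reduce: drop elements whose leading term is divisible by another's, tail-reduce, and make monic.
Reduced Gröbner basis: {x^{2} - \tfrac{3405}{2888}x + \tfrac{2863}{2888}z - \tfrac{4455}{1444}, xz + \tfrac{10}{19}x - \tfrac{42}{19}z + \tfrac{64}{19}, z^{2} - \tfrac{32}{7}x - \tfrac{2}{7}z - \tfrac{36}{7}, y - \tfrac{7}{4}z + \tfrac{1}{2}}.
The reduced Gröbner basis of I + (p) is {x^{2} - \tfrac{3405}{2888}x + \tfrac{2863}{2888}z - \tfrac{4455}{1444}, xz + \tfrac{10}{19}x - \tfrac{42}{19}z + \tfrac{64}{19}, z^{2} - \tfrac{32}{7}x - \tfrac{2}{7}z - \tfrac{36}{7}, y - \tfrac{7}{4}z + \tfrac{1}{2}} ≠ {1}, a proper ideal, so the enlarged system stays consistent: p is independent of I, with normal form -4y + 7z - 2.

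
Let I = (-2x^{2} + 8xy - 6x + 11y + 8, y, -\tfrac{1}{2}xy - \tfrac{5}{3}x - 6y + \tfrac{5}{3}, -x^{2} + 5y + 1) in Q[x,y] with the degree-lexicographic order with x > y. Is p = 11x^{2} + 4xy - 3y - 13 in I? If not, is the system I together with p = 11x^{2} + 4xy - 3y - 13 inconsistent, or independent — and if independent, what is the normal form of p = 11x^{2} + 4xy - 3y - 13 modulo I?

Adjoining 11x^{2} + 4xy - 3y - 13 makes the ideal the whole ring: the system is inconsistent.

First compute the reduced Gröbner basis of I by Buchberger's algorithm.
f_1 = -2x^{2} + 8xy - 6x + 11y + 8, LT = x^{2}.
f_2 = y, LT = y.
f_3 = -\tfrac{1}{2}xy - \tfrac{5}{3}x - 6y + \tfrac{5}{3}, LT = xy.
f_4 = -x^{2} + 5y + 1, LT = x^{2}.

S(f_1,f_3): lcm = x^{2}y. S = -4xy^{2} - \tfrac{10}{3}x^{2} - 9xy - \tfrac{11}{2}y^{2} + \tfrac{10}{3}x - 4y.
  leading term xy^{2}: subtract (-4xy)·f_2 from -4xy^{2} - \tfrac{10}{3}x^{2} - 9xy - \tfrac{11}{2}y^{2} + \tfrac{10}{3}x - 4y → -\tfrac{10}{3}x^{2} - 9xy - \tfrac{11}{2}y^{2} + \tfrac{10}{3}x - 4y
  leading term x^{2}: subtract (\tfrac{5}{3})·f_1 from -\tfrac{10}{3}x^{2} - 9xy - \tfrac{11}{2}y^{2} + \tfrac{10}{3}x - 4y → -\tfrac{67}{3}xy - \tfrac{11}{2}y^{2} + \tfrac{40}{3}x - \tfrac{67}{3}y - \tfrac{40}{3}
  leading term xy: subtract (-\tfrac{67}{3}x)·f_2 from -\tfrac{67}{3}xy - \tfrac{11}{2}y^{2} + \tfrac{40}{3}x - \tfrac{67}{3}y - \tfrac{40}{3} → -\tfrac{11}{2}y^{2} + \tfrac{40}{3}x - \tfrac{67}{3}y - \tfrac{40}{3}
  leading term y^{2}: subtract (-\tfrac{11}{2}y)·f_2 from -\tfrac{11}{2}y^{2} + \tfrac{40}{3}x - \tfrac{67}{3}y - \tfrac{40}{3} → \tfrac{40}{3}x - \tfrac{67}{3}y - \tfrac{40}{3}
  leading term x: no divisor's leading term divides it; move \tfrac{40}{3}x to the remainder.
  leading term y: subtract (-\tfrac{67}{3})·f_2 from -\tfrac{67}{3}y - \tfrac{40}{3} → -\tfrac{40}{3}
  leading term 1: no divisor's leading term divides it; move -\tfrac{40}{3} to the remainder.
  remainder \tfrac{40}{3}x - \tfrac{40}{3} ≠ 0; add h_5 = \tfrac{40}{3}x - \tfrac{40}{3} to the basis.

The other S-polynomials (S(f_1,f_2), S(f_1,f_4), S(f_2,f_3), S(f_2,f_4), S(f_3,f_4), S(f_1,h_5), S(f_2,h_5), S(f_3,h_5), S(f_4,h_5)) all reduce to 0 modulo the current basis, so we have a Gröbner basis.
Inter-reduce: drop elements whose leading term is divisible by another's, tail-reduce, and make monic.
Reduced Gröbner basis: {x - 1, y}.
Label its elements g_1 = x - 1, g_2 = y.

Reduce p = 11x^{2} + 4xy - 3y - 13 modulo G:
  leading term x^{2}: subtract (11x)·g_1 from 11x^{2} + 4xy - 3y - 13 → 4xy + 11x - 3y - 13
  leading term xy: subtract (4y)·g_1 from 4xy + 11x - 3y - 13 → 11x + y - 13
  leading term x: subtract (11)·g_1 from 11x + y - 13 → y - 2
  leading term y: subtract (1)·g_2 from y - 2 → -2
  leading term 1: no divisor's leading term divides it; move -2 to the remainder.
  normal form = -2.
The normal form is nonzero, so p ∉ I. Since p minus its normal form lies in I, I + (p) = I + (r) where r = -2; decide whether this ideal is the whole ring.
Here r = -2 is a nonzero constant, hence a unit: 1 ∈ I + (p), the Gröbner basis of I + (p) is {1}, and the enlarged system has no common solution — adjoining p is inconsistent.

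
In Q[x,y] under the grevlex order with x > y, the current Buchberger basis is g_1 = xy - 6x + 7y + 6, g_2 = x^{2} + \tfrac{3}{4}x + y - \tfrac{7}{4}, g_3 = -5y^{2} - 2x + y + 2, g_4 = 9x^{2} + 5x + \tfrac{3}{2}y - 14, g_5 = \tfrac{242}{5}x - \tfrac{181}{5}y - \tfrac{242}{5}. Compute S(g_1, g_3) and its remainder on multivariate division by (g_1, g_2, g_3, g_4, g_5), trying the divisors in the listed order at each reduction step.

S(g_1, g_3) = -\tfrac{2}{5}x^{2} - \tfrac{29}{5}xy + 7y^{2} + \tfrac{2}{5}x + 6y; remainder on division = \tfrac{50339}{2420}y.

lcm(LM(g_1), LM(g_3)) = xy^{2}.
S = (lcm/LT(g_1))·g_1 − (lcm/LT(g_3))·g_3 = -\tfrac{2}{5}x^{2} - \tfrac{29}{5}xy + 7y^{2} + \tfrac{2}{5}x + 6y.
Reduce S modulo (g_1, g_2, g_3, g_4, g_5) in that order:
  leading term x^{2}: subtract (-\tfrac{2}{5})·g_2 from -\tfrac{2}{5}x^{2} - \tfrac{29}{5}xy + 7y^{2} + \tfrac{2}{5}x + 6y → -\tfrac{29}{5}xy + 7y^{2} + \tfrac{7}{10}x + \tfrac{32}{5}y - \tfrac{7}{10}
  leading term xy: subtract (-\tfrac{29}{5})·g_1 from -\tfrac{29}{5}xy + 7y^{2} + \tfrac{7}{10}x + \tfrac{32}{5}y - \tfrac{7}{10} → 7y^{2} - \tfrac{341}{10}x + 47y + \tfrac{341}{10}
  leading term y^{2}: subtract (-\tfrac{7}{5})·g_3 from 7y^{2} - \tfrac{341}{10}x + 47y + \tfrac{341}{10} → -\tfrac{369}{10}x + \tfrac{242}{5}y + \tfrac{369}{10}
  leading term x: subtract (-\tfrac{369}{484})·g_5 from -\tfrac{369}{10}x + \tfrac{242}{5}y + \tfrac{369}{10} → \tfrac{50339}{2420}y
  leading term y: no divisor's leading term divides it; move \tfrac{50339}{2420}y to the remainder.
The remainder \tfrac{50339}{2420}y is nonzero, so it would be added as the next basis element.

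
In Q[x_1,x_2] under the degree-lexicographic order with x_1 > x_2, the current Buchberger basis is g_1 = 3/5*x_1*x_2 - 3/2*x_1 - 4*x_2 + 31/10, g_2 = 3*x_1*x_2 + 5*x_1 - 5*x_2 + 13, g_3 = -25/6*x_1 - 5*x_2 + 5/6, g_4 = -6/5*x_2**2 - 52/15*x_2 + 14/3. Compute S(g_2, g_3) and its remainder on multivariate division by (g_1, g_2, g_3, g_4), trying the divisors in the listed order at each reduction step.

lcm(LM(g_2), LM(g_3)) = x_1*x_2.
S = (lcm/LT(g_2))·g_2 − (lcm/LT(g_3))·g_3 = -6/5*x_2**2 + 5/3*x_1 - 22/15*x_2 + 13/3.
Reduce S modulo (g_1, g_2, g_3, g_4) in that order:
  leading term x_2**2: subtract (1)·g_4 from -6/5*x_2**2 + 5/3*x_1 - 22/15*x_2 + 13/3 → 5/3*x_1 + 2*x_2 - 1/3
  leading term x_1: subtract (-2/5)·g_3 from 5/3*x_1 + 2*x_2 - 1/3 → 0
The remainder is 0, so this S-polynomial contributes no new basis element.

S(g_2, g_3) = -6/5*x_2**2 + 5/3*x_1 - 22/15*x_2 + 13/3; remainder on division = 0.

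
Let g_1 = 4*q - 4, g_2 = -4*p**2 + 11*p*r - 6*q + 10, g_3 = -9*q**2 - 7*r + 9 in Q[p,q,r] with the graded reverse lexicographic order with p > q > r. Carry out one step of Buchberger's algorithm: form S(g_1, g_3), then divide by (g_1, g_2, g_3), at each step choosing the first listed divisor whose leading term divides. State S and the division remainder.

S(g_1, g_3) = -q - 7/9*r + 1; remainder on division = -7/9*r.

lcm(LM(g_1), LM(g_3)) = q**2.
S = (lcm/LT(g_1))·g_1 − (lcm/LT(g_3))·g_3 = -q - 7/9*r + 1.
Reduce S modulo (g_1, g_2, g_3) in that order:
  leading term q: subtract (-1/4)·g_1 from -q - 7/9*r + 1 → -7/9*r
  leading term r: no divisor's leading term divides it; move -7/9*r to the remainder.
The remainder -7/9*r is nonzero, so it would be added as the next basis element.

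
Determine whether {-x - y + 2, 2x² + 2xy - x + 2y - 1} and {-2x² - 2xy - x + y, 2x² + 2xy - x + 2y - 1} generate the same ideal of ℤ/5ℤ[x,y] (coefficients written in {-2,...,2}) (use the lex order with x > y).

Yes, the ideals are equal.

Since reduced Gröbner bases are canonical representatives of ideals under a given ordering, it suffices to compute and compare them.
Buchberger on the first generating set:
f_1 = -x - y + 2, LT = x.
f_2 = 2x² + 2xy - x + 2y - 1, LT = x².

S(f_1,f_2): lcm = x². S = x - y - 2.
  leading term x: subtract (-1)·f_1 from x - y - 2 → -2y
  leading term y: no divisor's leading term divides it; move -2y to the remainder.
  remainder -2y ≠ 0; add g_3 = -2y to the basis.

The other S-polynomials (S(f_1,g_3), S(f_2,g_3)) all reduce to 0 modulo the current basis, so we have a Gröbner basis.
Inter-reduce: drop elements whose leading term is divisible by another's, tail-reduce, and make monic.
Reduced Gröbner basis: {x - 2, y}.

Buchberger on the second generating set:
h_1 = -2x² - 2xy - x + y, LT = x².
h_2 = 2x² + 2xy - x + 2y - 1, LT = x².

S(h_1,h_2): lcm = x². S = x + y - 2.
  leading term x: no divisor's leading term divides it; move x to the remainder.
  leading term y: no divisor's leading term divides it; move y to the remainder.
  leading term 1: no divisor's leading term divides it; move -2 to the remainder.
  remainder x + y - 2 ≠ 0; add k_3 = x + y - 2 to the basis.

S(h_1,k_3): lcm = x². S = 2y.
  leading term y: no divisor's leading term divides it; move 2y to the remainder.
  remainder 2y ≠ 0; add k_4 = 2y to the basis.

The other S-polynomials (S(h_2,k_3), S(h_1,k_4), S(h_2,k_4), S(k_3,k_4)) all reduce to 0 modulo the current basis, so we have a Gröbner basis.
Inter-reduce: drop elements whose leading term is divisible by another's, tail-reduce, and make monic.
Reduced Gröbner basis: {x - 2, y}.

These coincide, so the ideals are equal.
The same test decides containment: I ⊆ J iff every generator of I reduces to 0 modulo a Gröbner basis of J.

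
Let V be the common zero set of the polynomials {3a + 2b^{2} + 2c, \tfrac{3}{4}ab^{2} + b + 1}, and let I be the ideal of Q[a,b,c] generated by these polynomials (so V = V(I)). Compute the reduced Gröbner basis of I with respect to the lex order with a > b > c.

G = {a + \tfrac{2}{3}b^{2} + \tfrac{2}{3}c, b^{4} + b^{2}c - 2b - 2}

This is the nonlinear analogue of row-reducing a linear system.

f_1 = 3a + 2b^{2} + 2c, LT = a.
f_2 = \tfrac{3}{4}ab^{2} + b + 1, LT = ab^{2}.

S(f_1,f_2): lcm = ab^{2}. S = \tfrac{2}{3}b^{4} + \tfrac{2}{3}b^{2}c - \tfrac{4}{3}b - \tfrac{4}{3}.
  leading term b^{4}: no divisor's leading term divides it; move \tfrac{2}{3}b^{4} to the remainder.
  leading term b^{2}c: no divisor's leading term divides it; move \tfrac{2}{3}b^{2}c to the remainder.
  leading term b: no divisor's leading term divides it; move -\tfrac{4}{3}b to the remainder.
  leading term 1: no divisor's leading term divides it; move -\tfrac{4}{3} to the remainder.
  remainder \tfrac{2}{3}b^{4} + \tfrac{2}{3}b^{2}c - \tfrac{4}{3}b - \tfrac{4}{3} ≠ 0; add g_3 = \tfrac{2}{3}b^{4} + \tfrac{2}{3}b^{2}c - \tfrac{4}{3}b - \tfrac{4}{3} to the basis.

The other S-polynomials (S(f_1,g_3), S(f_2,g_3)) all reduce to 0 modulo the current basis, so we have a Gröbner basis.
Inter-reduce: drop elements whose leading term is divisible by another's, tail-reduce, and make monic.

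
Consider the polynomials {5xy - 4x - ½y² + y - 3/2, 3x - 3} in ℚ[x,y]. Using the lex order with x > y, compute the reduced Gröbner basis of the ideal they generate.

f_1 = 5xy - 4x - ½y² + y - 3/2, LT = xy.
f_2 = 3x - 3, LT = x.

S(f_1,f_2): lcm = xy. S = -⅘x - 1/10y² + 6/5y - 3/10.
  leading term x: subtract (-4/15)·f_2 from -⅘x - 1/10y² + 6/5y - 3/10 → -1/10y² + 6/5y - 11/10
  leading term y²: no divisor's leading term divides it; move -1/10y² to the remainder.
  leading term y: no divisor's leading term divides it; move 6/5y to the remainder.
  leading term 1: no divisor's leading term divides it; move -11/10 to the remainder.
  remainder -1/10y² + 6/5y - 11/10 ≠ 0; add g_3 = -1/10y² + 6/5y - 11/10 to the basis.

S(f_1,g_3): lcm = xy². S = 56/5xy - 11x - 1/10y³ + ⅕y² - 3/10y.
  leading term xy: subtract (56/25)·f_1 from 56/5xy - 11x - 1/10y³ + ⅕y² - 3/10y → -51/25x - 1/10y³ + 33/25y² - 127/50y + 84/25
  leading term x: subtract (-17/25)·f_2 from -51/25x - 1/10y³ + 33/25y² - 127/50y + 84/25 → -1/10y³ + 33/25y² - 127/50y + 33/25
  leading term y³: subtract (y)·g_3 from -1/10y³ + 33/25y² - 127/50y + 33/25 → 3/25y² - 36/25y + 33/25
  leading term y²: subtract (-6/5)·g_3 from 3/25y² - 36/25y + 33/25 → 0
  remainder 0.

S(f_2,g_3): leading monomials are coprime, so the S-polynomial reduces to 0 (Buchberger's first criterion).
Every S-polynomial of the final basis reduces to 0, so we have a Gröbner basis.
Inter-reduce: drop elements whose leading term is divisible by another's, tail-reduce, and make monic.

G = {x - 1, y² - 12y + 11}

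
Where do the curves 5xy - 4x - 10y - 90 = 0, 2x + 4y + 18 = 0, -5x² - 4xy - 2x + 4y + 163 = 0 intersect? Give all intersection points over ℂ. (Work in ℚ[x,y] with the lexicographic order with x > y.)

Compute a lex Gröbner basis by Buchberger's algorithm.
f_1 = 5xy - 4x - 10y - 90, LT = xy.
f_2 = 2x + 4y + 18, LT = x.
f_3 = -5x² - 4xy - 2x + 4y + 163, LT = x².

S(f_1,f_2): lcm = xy. S = -⅘x - 2y² - 11y - 18.
  reduce S modulo (f_1, f_2, f_3):
  remainder -2y² - 47/5y - 54/5 ≠ 0; add h_4 = -2y² - 47/5y - 54/5 to the basis.

S(f_1,f_3): lcm = x²y. S = -⅘x² - ⅘xy² - 12/5xy - 18x + ⅘y² + 163/5y.
  reduce S modulo (f_1, f_2, f_3, h_4):
  remainder 5373/125y + 10746/125 ≠ 0; add h_5 = 5373/125y + 10746/125 to the basis.

The other S-polynomials (S(f_2,f_3), S(f_1,h_4), S(f_2,h_4), S(f_3,h_4), S(f_1,h_5), S(f_2,h_5), S(f_3,h_5), S(h_4,h_5)) all reduce to 0 modulo the current basis, so we have a Gröbner basis.
Inter-reduce: drop elements whose leading term is divisible by another's, tail-reduce, and make monic.
Reduced Gröbner basis: {x + 5, y + 2}.

Since the basis is lex-ordered, y + 2 is univariate in y. Its roots are {-2}. Back-substituting each root into the other basis elements fixes the other coordinates.
  y = -2: the earlier basis element becomes x + 5 = 0, giving x = -5 — point (-5, -2).

{(-5, -2)}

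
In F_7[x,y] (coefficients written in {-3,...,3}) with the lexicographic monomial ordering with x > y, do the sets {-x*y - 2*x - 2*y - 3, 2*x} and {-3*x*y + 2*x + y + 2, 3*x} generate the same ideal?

No, the ideals differ.

Equality of ideals is decidable: compute both reduced Gröbner bases (unique for the ordering) and check whether they agree.
Buchberger on the first generating set:
f_1 = -x*y - 2*x - 2*y - 3, LT = x*y.
f_2 = 2*x, LT = x.

S(f_1,f_2): lcm = x*y. S = 2*x + 2*y + 3.
  reduce S modulo (f_1, f_2):
  remainder 2*y + 3 ≠ 0; add g_3 = 2*y + 3 to the basis.

The other S-polynomials (S(f_1,g_3), S(f_2,g_3)) all reduce to 0 modulo the current basis, so we have a Gröbner basis.
Inter-reduce: drop elements whose leading term is divisible by another's, tail-reduce, and make monic.
Reduced Gröbner basis: {x, y - 2}.

Buchberger on the second generating set:
h_1 = -3*x*y + 2*x + y + 2, LT = x*y.
h_2 = 3*x, LT = x.

S(h_1,h_2): lcm = x*y. S = -3*x + 2*y - 3.
  reduce S modulo (h_1, h_2):
  remainder 2*y - 3 ≠ 0; add k_3 = 2*y - 3 to the basis.

The other S-polynomials (S(h_1,k_3), S(h_2,k_3)) all reduce to 0 modulo the current basis, so we have a Gröbner basis.
Inter-reduce: drop elements whose leading term is divisible by another's, tail-reduce, and make monic.
Reduced Gröbner basis: {x, y + 2}.

The bases are distinct; the ideals are different.
The same test decides containment: I ⊆ J iff every generator of I reduces to 0 modulo a Gröbner basis of J.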